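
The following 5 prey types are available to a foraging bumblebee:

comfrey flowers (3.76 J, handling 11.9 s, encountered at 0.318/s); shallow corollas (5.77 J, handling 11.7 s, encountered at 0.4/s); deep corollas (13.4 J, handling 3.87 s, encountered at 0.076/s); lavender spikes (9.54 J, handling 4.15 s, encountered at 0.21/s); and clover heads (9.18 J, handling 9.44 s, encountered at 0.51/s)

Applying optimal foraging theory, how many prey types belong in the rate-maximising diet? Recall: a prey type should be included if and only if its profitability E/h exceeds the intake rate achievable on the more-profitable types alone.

E/h in descending order: deep corollas 3.46, lavender spikes 2.3, clover heads 0.972, shallow corollas 0.493, comfrey flowers 0.316 J/s. The optimal diet is the largest prefix of this list for which every included type satisfies E_i/h_i > R on the types above it.
Rate on top 1: 0.7869. lavender spikes: 2.3 > 0.7869 → include.
Rate on top 2: 1.395. clover heads: 0.972 < 1.395 → exclude; stop.
Optimal diet: deep corollas, lavender spikes — 2 of 5 types.

2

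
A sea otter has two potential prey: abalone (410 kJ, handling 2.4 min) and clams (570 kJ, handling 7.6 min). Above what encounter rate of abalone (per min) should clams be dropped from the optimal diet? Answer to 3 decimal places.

0.326 per min

At the threshold, the rate on abalone alone equals the profitability of clams: λ·410/(1 + λ·2.4) = 570/7.6 = 75.
Rearranging, λ(410 − 75×2.4) = 75, so λ = 75/230 = 0.3261 per min.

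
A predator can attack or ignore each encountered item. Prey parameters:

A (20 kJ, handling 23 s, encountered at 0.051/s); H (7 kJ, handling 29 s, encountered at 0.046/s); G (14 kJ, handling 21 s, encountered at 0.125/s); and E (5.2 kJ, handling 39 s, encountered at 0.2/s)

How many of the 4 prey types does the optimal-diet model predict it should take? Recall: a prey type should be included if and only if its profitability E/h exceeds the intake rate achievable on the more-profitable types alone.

2

E/h in descending order: A 0.87, G 0.667, H 0.241, E 0.133 kJ/s. The optimal diet is the largest prefix of this list for which every included type satisfies E_i/h_i > R on the types above it.
Rate on top 1: 0.4694. G: 0.667 > 0.4694 → include.
Rate on top 2: 0.5773. H: 0.241 < 0.5773 → exclude; stop.
Optimal diet: A, G — 2 of 4 types.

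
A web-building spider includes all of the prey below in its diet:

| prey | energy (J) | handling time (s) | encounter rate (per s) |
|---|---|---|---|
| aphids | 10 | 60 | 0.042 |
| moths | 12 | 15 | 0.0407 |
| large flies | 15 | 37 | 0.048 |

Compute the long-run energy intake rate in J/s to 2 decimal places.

R = Σλ_iE_i / (1 + Σλ_ih_i)
Numerator: 0.042×10 + 0.0407×12 + 0.048×15 = 1.628
Denominator: 1 + 0.042×60 + 0.0407×15 + 0.048×37 = 5.907
R = 1.628/5.907 = 0.2757 J/s

0.28 J/s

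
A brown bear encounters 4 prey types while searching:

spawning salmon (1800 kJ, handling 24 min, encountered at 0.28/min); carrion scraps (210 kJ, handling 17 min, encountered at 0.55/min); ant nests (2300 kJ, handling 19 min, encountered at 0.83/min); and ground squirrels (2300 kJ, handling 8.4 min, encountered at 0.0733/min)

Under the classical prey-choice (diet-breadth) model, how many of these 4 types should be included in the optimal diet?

2

E/h in descending order: ground squirrels 274, ant nests 121, spawning salmon 75, carrion scraps 12.4 kJ/min. The optimal diet is the largest prefix of this list for which every included type satisfies E_i/h_i > R on the types above it.
Rate on top 1: 104.3. ant nests: 121 > 104.3 → include.
Rate on top 2: 119.5. spawning salmon: 75 < 119.5 → exclude; stop.
Optimal diet: ground squirrels, ant nests — 2 of 4 types.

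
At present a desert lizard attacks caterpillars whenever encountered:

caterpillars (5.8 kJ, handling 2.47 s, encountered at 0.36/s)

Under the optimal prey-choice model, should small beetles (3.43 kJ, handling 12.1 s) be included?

No

On caterpillars alone, R = ΣλE/(1+Σλh) = 2.088/1.889 = 1.105 kJ/s.
small beetles: E/h = 3.43/12.1 = 0.2835 kJ/s.
Since 0.2835 < R, time spent handling small beetles is better spent searching.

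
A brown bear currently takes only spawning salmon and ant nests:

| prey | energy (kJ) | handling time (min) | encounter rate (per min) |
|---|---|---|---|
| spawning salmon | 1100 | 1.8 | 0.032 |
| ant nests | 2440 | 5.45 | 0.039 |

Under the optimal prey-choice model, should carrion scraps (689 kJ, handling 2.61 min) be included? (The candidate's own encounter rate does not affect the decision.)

On spawning salmon and ant nests alone, R = ΣλE/(1+Σλh) = 130.4/1.27 = 102.6 kJ/min.
carrion scraps: E/h = 689/2.61 = 264 kJ/min.
Since 264 > R, including carrion scraps increases the long-run rate.

Yes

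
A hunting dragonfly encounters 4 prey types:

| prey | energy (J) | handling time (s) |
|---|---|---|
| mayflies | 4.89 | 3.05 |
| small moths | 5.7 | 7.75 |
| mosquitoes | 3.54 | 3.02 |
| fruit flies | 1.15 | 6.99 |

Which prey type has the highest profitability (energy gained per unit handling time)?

mayflies

In descending order of E/h:
mayflies: 4.89/3.05 = 1.6 J/s
mosquitoes: 3.54/3.02 = 1.17 J/s
small moths: 5.7/7.75 = 0.735 J/s
fruit flies: 1.15/6.99 = 0.165 J/s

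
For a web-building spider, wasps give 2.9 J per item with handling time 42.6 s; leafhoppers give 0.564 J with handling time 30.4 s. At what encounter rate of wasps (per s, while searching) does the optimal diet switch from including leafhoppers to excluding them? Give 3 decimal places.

Drop leafhoppers once their profitability E₂/h₂ falls below the rate achievable on wasps alone: E₂/h₂ = λE₁/(1 + λh₁).
Solve for λ: λE₁h₂ = E₂(1 + λh₁) → λ(E₁h₂ − E₂h₁) = E₂ → λ = E₂/(E₁h₂ − E₂h₁).
λ = 0.564/(2.9×30.4 − 0.564×42.6) = 0.564/64.13 = 0.008794 per s.

0.009 per s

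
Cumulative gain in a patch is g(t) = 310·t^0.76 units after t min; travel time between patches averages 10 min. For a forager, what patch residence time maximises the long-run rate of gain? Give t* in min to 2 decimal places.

Maximise g(t)/(T+t): set derivative to zero → g'(t)(T+t) = g(t).
g'(t) = 0.76·310·t^-0.24. Setting 0.76·310·t^-0.24 = 310·t^0.76/(10+t) gives 0.76(10+t) = t, so 0.24·t = 0.76×10.
t* = 0.76×10/0.24 = 31.67 min.

31.67 min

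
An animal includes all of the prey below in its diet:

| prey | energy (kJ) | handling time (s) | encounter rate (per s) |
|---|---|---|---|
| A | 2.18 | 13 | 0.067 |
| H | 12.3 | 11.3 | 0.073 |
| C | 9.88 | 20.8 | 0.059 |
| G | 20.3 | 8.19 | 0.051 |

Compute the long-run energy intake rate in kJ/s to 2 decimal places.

Energy encountered per unit search time: 0.067×2.18 + 0.073×12.3 + 0.059×9.88 + 0.051×20.3 = 2.662 kJ/s.
Handling time per unit search time: 0.067×13 + 0.073×11.3 + 0.059×20.8 + 0.051×8.19 = 3.341.
Rate = 2.662/(1 + 3.341) = 0.6133 kJ/s.

0.61 kJ/s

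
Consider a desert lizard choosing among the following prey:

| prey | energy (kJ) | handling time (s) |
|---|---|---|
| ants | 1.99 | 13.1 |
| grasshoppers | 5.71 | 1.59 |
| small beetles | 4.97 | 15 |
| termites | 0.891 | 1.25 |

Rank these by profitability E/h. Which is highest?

grasshoppers

In descending order of E/h:
grasshoppers: 5.71/1.59 = 3.59 kJ/s
termites: 0.891/1.25 = 0.713 kJ/s
small beetles: 4.97/15 = 0.331 kJ/s
ants: 1.99/13.1 = 0.152 kJ/s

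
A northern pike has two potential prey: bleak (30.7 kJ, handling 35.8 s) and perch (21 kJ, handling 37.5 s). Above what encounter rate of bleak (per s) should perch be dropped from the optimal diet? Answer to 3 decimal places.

At the threshold, the rate on bleak alone equals the profitability of perch: λ·30.7/(1 + λ·35.8) = 21/37.5 = 0.56.
Rearranging, λ(30.7 − 0.56×35.8) = 0.56, so λ = 0.56/10.65 = 0.05257 per s.

0.053 per s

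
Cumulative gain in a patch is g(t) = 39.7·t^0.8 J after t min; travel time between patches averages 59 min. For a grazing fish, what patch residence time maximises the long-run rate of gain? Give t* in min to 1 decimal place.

By the marginal value theorem, leave when the instantaneous gain rate g'(t) equals the habitat-wide average g(t)/(T + t).
g'(t) = 0.8·39.7·t^-0.2. Setting 0.8·39.7·t^-0.2 = 39.7·t^0.8/(59+t) gives 0.8(59+t) = t, so 0.20·t = 0.8×59.
t* = 0.8×59/0.20 = 236 min.

236.0 min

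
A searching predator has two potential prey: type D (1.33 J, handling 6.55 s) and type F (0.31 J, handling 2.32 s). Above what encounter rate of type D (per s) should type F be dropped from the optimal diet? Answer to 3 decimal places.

0.294 per s

The zero-one rule: include type F iff E₂/h₂ > λE₁/(1+λh₁). Equality gives the switch point.
λE₁h₂ = E₂ + λE₂h₁ ⇒ λ = E₂/(E₁h₂ − E₂h₁) = 0.31/(3.086 − 2.03) = 0.2938 per s.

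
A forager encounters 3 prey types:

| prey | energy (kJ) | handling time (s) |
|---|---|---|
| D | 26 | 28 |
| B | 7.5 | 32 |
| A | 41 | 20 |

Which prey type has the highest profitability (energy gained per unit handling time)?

In descending order of E/h:
A: 41/20 = 2.05 kJ/s
D: 26/28 = 0.929 kJ/s
B: 7.5/32 = 0.234 kJ/s

A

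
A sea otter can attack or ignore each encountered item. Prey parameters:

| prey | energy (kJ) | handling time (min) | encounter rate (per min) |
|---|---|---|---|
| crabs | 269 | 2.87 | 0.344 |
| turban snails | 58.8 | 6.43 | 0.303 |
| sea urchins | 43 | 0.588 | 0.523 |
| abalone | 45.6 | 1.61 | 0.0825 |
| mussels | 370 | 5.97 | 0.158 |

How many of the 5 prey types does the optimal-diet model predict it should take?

3

E/h in descending order: crabs 93.7, sea urchins 73.1, mussels 62, abalone 28.3, turban snails 9.14 kJ/min. The optimal diet is the largest prefix of this list for which every included type satisfies E_i/h_i > R on the types above it.
Rate on top 1: 46.56. sea urchins: 73.1 > 46.56 → include.
Rate on top 2: 50.12. mussels: 62 > 50.12 → include.
Rate on top 3: 53.58. abalone: 28.3 < 53.58 → exclude; stop.
Optimal diet: crabs, sea urchins, mussels — 3 of 5 types.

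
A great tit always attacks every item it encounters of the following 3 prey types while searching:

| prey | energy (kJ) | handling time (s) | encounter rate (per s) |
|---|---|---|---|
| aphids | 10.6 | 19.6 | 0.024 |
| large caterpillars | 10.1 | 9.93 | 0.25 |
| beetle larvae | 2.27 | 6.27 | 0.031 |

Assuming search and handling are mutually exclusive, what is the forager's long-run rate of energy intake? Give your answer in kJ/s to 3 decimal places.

R = Σλ_iE_i / (1 + Σλ_ih_i)
Numerator: 0.024×10.6 + 0.25×10.1 + 0.031×2.27 = 2.85
Denominator: 1 + 0.024×19.6 + 0.25×9.93 + 0.031×6.27 = 4.147
R = 2.85/4.147 = 0.6871 kJ/s

0.687 kJ/s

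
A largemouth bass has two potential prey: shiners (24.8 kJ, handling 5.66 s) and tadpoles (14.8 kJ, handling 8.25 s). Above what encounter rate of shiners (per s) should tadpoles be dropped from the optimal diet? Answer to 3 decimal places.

Drop tadpoles once their profitability E₂/h₂ falls below the rate achievable on shiners alone: E₂/h₂ = λE₁/(1 + λh₁).
Solve for λ: λE₁h₂ = E₂(1 + λh₁) → λ(E₁h₂ − E₂h₁) = E₂ → λ = E₂/(E₁h₂ − E₂h₁).
λ = 14.8/(24.8×8.25 − 14.8×5.66) = 14.8/120.8 = 0.1225 per s.

0.122 per s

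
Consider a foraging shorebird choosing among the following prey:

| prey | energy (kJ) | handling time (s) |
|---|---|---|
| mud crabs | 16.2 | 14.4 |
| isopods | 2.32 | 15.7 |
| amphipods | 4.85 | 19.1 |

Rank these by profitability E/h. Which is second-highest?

amphipods

In descending order of E/h:
mud crabs: 16.2/14.4 = 1.12 kJ/s
amphipods: 4.85/19.1 = 0.254 kJ/s
isopods: 2.32/15.7 = 0.148 kJ/s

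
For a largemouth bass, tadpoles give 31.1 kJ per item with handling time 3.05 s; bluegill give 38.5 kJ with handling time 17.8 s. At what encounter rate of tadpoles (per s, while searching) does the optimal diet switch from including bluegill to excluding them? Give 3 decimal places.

0.088 per s

At the threshold, the rate on tadpoles alone equals the profitability of bluegill: λ·31.1/(1 + λ·3.05) = 38.5/17.8 = 2.163.
Rearranging, λ(31.1 − 2.163×3.05) = 2.163, so λ = 2.163/24.5 = 0.08827 per s.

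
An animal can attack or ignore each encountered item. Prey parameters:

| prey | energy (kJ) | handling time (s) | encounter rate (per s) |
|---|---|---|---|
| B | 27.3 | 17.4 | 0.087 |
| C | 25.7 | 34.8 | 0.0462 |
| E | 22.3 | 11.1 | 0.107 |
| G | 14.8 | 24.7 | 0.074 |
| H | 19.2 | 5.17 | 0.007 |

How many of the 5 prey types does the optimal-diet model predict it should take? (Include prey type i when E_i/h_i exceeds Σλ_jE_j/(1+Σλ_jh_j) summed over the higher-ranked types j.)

3

Profitabilities (E/h, kJ/s): H 3.71, E 2.01, B 1.57, C 0.739, G 0.599. Add prey in this order while the next type's profitability exceeds the intake rate on those already taken.
Rate on top 1: 0.1297. E: 2.01 > 0.1297 → include.
Rate on top 2: 1.133. B: 1.57 > 1.133 → include.
Rate on top 3: 1.31. C: 0.739 < 1.31 → exclude; stop.
Optimal diet: H, E, B — 3 of 5 types.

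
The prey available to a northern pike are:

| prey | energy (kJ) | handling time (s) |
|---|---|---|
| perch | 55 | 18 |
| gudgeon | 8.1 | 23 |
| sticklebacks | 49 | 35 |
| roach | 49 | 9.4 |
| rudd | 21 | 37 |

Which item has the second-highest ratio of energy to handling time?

In descending order of E/h:
roach: 49/9.4 = 5.21 kJ/s
perch: 55/18 = 3.06 kJ/s
sticklebacks: 49/35 = 1.4 kJ/s
rudd: 21/37 = 0.568 kJ/s
gudgeon: 8.1/23 = 0.352 kJ/s

perch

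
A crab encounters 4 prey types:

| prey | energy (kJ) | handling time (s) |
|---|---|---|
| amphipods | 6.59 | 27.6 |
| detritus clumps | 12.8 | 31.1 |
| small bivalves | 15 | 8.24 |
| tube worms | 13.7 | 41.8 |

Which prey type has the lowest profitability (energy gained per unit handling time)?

amphipods

Profitability E/h (kJ/s): amphipods = 6.59/27.6 = 0.239, detritus clumps = 12.8/31.1 = 0.412, small bivalves = 15/8.24 = 1.82, tube worms = 13.7/41.8 = 0.328.
Ranked: small bivalves > detritus clumps > tube worms > amphipods.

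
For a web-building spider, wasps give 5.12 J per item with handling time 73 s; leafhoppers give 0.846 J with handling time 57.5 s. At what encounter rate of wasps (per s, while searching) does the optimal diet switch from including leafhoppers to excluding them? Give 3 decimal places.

0.004 per s

Drop leafhoppers once their profitability E₂/h₂ falls below the rate achievable on wasps alone: E₂/h₂ = λE₁/(1 + λh₁).
Solve for λ: λE₁h₂ = E₂(1 + λh₁) → λ(E₁h₂ − E₂h₁) = E₂ → λ = E₂/(E₁h₂ − E₂h₁).
λ = 0.846/(5.12×57.5 − 0.846×73) = 0.846/232.6 = 0.003636 per s.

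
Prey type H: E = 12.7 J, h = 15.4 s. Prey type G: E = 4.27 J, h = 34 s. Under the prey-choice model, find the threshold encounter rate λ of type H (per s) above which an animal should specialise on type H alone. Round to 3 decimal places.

Drop type G once their profitability E₂/h₂ falls below the rate achievable on type H alone: E₂/h₂ = λE₁/(1 + λh₁).
Solve for λ: λE₁h₂ = E₂(1 + λh₁) → λ(E₁h₂ − E₂h₁) = E₂ → λ = E₂/(E₁h₂ − E₂h₁).
λ = 4.27/(12.7×34 − 4.27×15.4) = 4.27/366 = 0.01167 per s.

0.012 per s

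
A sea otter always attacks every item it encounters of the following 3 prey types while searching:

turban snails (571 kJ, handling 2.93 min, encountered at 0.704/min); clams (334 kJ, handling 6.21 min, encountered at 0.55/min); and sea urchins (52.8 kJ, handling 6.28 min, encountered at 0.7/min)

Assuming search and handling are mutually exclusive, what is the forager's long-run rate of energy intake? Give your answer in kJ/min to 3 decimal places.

57.259 kJ/min

R = (0.704×571 + 0.55×334 + 0.7×52.8) / (1 + 0.704×2.93 + 0.55×6.21 + 0.7×6.28) = 622.6/10.87 = 57.26 kJ/min.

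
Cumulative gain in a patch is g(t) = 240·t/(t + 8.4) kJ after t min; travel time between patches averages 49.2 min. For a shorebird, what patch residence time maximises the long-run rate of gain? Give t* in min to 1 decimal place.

20.3 min

Maximise g(t)/(T+t): set derivative to zero → g'(t)(T+t) = g(t).
g'(t) = 240·8.4/(t + 8.4)². Setting 240·8.4/(t+8.4)² = 240t/[(t+8.4)(49.2+t)] gives 8.4(49.2+t) = t(t+8.4), so t² = 8.4×49.2 = 413.3.
t* = √413.3 = 20.33 min.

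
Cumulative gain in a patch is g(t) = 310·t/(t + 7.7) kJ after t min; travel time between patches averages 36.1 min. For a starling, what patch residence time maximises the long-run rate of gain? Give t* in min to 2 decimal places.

By the marginal value theorem, leave when the instantaneous gain rate g'(t) equals the habitat-wide average g(t)/(T + t).
g'(t) = 310·7.7/(t + 7.7)². Setting 310·7.7/(t+7.7)² = 310t/[(t+7.7)(36.1+t)] gives 7.7(36.1+t) = t(t+7.7), so t² = 7.7×36.1 = 278.
t* = √278 = 16.67 min.

16.67 min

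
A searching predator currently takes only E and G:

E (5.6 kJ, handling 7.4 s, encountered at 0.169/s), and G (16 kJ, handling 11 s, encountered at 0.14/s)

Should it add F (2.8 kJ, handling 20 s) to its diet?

On E and G alone, R = ΣλE/(1+Σλh) = 3.186/3.791 = 0.8406 kJ/s.
F: E/h = 2.8/20 = 0.14 kJ/s.
0.14 < 0.8406, so adding F would lower the average — exclude it.

No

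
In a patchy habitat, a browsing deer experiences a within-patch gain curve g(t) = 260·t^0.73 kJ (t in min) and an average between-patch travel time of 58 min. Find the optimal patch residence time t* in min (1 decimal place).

156.8 min

By the marginal value theorem, leave when the instantaneous gain rate g'(t) equals the habitat-wide average g(t)/(T + t).
g'(t) = 0.73·260·t^-0.27. Setting 0.73·260·t^-0.27 = 260·t^0.73/(58+t) gives 0.73(58+t) = t, so 0.27·t = 0.73×58.
t* = 0.73×58/0.27 = 156.8 min.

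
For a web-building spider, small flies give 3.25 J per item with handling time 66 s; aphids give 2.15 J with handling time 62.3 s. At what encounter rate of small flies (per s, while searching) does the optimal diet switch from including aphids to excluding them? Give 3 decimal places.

0.035 per s

At the threshold, the rate on small flies alone equals the profitability of aphids: λ·3.25/(1 + λ·66) = 2.15/62.3 = 0.03451.
Rearranging, λ(3.25 − 0.03451×66) = 0.03451, so λ = 0.03451/0.9723 = 0.03549 per s.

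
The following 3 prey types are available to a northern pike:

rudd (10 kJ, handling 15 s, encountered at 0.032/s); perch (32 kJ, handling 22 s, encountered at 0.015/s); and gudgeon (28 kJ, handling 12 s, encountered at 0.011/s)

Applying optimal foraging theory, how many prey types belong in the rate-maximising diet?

3

Profitabilities (E/h, kJ/s): gudgeon 2.33, perch 1.45, rudd 0.667. Add prey in this order while the next type's profitability exceeds the intake rate on those already taken.
Rate on top 1: 0.2721. perch: 1.45 > 0.2721 → include.
Rate on top 2: 0.539. rudd: 0.667 > 0.539 → include.
Optimal diet: gudgeon, perch, rudd — 3 of 3 types.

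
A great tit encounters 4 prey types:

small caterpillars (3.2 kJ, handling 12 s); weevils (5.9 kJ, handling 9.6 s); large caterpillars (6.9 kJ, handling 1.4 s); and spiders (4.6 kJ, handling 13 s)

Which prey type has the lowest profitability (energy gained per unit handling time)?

In descending order of E/h:
large caterpillars: 6.9/1.4 = 4.93 kJ/s
weevils: 5.9/9.6 = 0.615 kJ/s
spiders: 4.6/13 = 0.354 kJ/s
small caterpillars: 3.2/12 = 0.267 kJ/s

small caterpillars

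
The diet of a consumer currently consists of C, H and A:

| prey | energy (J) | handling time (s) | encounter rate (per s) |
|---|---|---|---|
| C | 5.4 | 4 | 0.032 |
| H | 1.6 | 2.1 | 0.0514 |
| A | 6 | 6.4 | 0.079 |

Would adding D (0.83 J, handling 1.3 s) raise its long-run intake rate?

Current rate: (0.032×5.4 + 0.0514×1.6 + 0.079×6)/(1 + 0.032×4 + 0.0514×2.1 + 0.079×6.4) = 0.4186 J/s.
Profitability of D: 0.83/1.3 = 0.6385 J/s.
0.6385 > 0.4186, so adding D raises the average — include it.

Yes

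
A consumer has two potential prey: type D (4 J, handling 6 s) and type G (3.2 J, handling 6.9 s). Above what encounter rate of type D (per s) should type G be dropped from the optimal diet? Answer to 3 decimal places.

0.381 per s

The zero-one rule: include type G iff E₂/h₂ > λE₁/(1+λh₁). Equality gives the switch point.
λE₁h₂ = E₂ + λE₂h₁ ⇒ λ = E₂/(E₁h₂ − E₂h₁) = 3.2/(27.6 − 19.2) = 0.381 per s.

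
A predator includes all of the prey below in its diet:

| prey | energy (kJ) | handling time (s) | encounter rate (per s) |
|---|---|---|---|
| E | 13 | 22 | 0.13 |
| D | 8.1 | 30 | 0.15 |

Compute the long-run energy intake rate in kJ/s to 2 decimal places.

R = (0.13×13 + 0.15×8.1) / (1 + 0.13×22 + 0.15×30) = 2.905/8.36 = 0.3475 kJ/s.

0.35 kJ/s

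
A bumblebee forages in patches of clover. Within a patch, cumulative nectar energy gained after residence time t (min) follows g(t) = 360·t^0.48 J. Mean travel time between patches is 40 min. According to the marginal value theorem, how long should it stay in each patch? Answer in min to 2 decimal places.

36.92 min

Maximise g(t)/(T+t): set derivative to zero → g'(t)(T+t) = g(t).
g'(t) = 0.48·360·t^-0.52. Setting 0.48·360·t^-0.52 = 360·t^0.48/(40+t) gives 0.48(40+t) = t, so 0.52·t = 0.48×40.
t* = 0.48×40/0.52 = 36.92 min.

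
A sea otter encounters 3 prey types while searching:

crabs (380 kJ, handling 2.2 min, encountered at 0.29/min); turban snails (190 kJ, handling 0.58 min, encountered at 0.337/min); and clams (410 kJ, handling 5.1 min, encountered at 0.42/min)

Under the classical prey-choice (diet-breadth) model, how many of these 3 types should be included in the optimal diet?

Profitabilities (E/h, kJ/min): turban snails 328, crabs 173, clams 80.4. Add prey in this order while the next type's profitability exceeds the intake rate on those already taken.
Rate on top 1: 53.56. crabs: 173 > 53.56 → include.
Rate on top 2: 95.03. clams: 80.4 < 95.03 → exclude; stop.
Optimal diet: turban snails, crabs — 2 of 3 types.

2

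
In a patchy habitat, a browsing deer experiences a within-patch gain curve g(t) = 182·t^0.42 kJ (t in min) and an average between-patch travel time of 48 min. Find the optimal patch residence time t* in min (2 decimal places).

Optimal t* satisfies g'(t*) = g(t*)/(T + t*).
g'(t) = 0.42·182·t^-0.58. Setting 0.42·182·t^-0.58 = 182·t^0.42/(48+t) gives 0.42(48+t) = t, so 0.58·t = 0.42×48.
t* = 0.42×48/0.58 = 34.76 min.

34.76 min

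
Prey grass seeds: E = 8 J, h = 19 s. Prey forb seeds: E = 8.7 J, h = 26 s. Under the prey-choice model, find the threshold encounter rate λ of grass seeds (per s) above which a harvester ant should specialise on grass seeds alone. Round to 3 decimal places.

0.204 per s

The zero-one rule: include forb seeds iff E₂/h₂ > λE₁/(1+λh₁). Equality gives the switch point.
λE₁h₂ = E₂ + λE₂h₁ ⇒ λ = E₂/(E₁h₂ − E₂h₁) = 8.7/(208 − 165.3) = 0.2037 per s.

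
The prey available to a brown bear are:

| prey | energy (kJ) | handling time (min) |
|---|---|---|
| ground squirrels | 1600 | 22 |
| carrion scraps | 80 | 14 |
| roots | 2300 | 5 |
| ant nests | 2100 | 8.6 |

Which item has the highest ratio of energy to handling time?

roots

In descending order of E/h:
roots: 2300/5 = 460 kJ/min
ant nests: 2100/8.6 = 244 kJ/min
ground squirrels: 1600/22 = 72.7 kJ/min
carrion scraps: 80/14 = 5.71 kJ/min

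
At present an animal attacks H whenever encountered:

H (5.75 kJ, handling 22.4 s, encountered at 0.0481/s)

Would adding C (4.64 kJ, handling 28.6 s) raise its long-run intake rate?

Yes

On H alone, R = ΣλE/(1+Σλh) = 0.2766/2.077 = 0.1331 kJ/s.
C: E/h = 4.64/28.6 = 0.1622 kJ/s.
Since 0.1622 > R, including C increases the long-run rate.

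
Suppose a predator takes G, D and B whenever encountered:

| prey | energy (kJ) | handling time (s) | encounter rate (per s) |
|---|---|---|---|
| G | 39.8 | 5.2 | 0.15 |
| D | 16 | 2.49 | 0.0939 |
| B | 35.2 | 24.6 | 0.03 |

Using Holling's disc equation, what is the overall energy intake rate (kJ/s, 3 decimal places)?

R = Σλ_iE_i / (1 + Σλ_ih_i)
Numerator: 0.15×39.8 + 0.0939×16 + 0.03×35.2 = 8.528
Denominator: 1 + 0.15×5.2 + 0.0939×2.49 + 0.03×24.6 = 2.752
R = 8.528/2.752 = 3.099 kJ/s

3.099 kJ/s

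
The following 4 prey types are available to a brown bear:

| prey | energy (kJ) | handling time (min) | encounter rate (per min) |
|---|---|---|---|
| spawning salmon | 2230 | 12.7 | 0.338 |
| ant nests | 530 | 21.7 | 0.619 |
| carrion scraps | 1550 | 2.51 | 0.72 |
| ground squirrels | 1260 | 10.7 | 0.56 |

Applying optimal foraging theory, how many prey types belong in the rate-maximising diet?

E/h in descending order: carrion scraps 618, spawning salmon 176, ground squirrels 118, ant nests 24.4 kJ/min. The optimal diet is the largest prefix of this list for which every included type satisfies E_i/h_i > R on the types above it.
Rate on top 1: 397.5. spawning salmon: 176 < 397.5 → exclude; stop.
Optimal diet: carrion scraps — 1 of 4 types.

1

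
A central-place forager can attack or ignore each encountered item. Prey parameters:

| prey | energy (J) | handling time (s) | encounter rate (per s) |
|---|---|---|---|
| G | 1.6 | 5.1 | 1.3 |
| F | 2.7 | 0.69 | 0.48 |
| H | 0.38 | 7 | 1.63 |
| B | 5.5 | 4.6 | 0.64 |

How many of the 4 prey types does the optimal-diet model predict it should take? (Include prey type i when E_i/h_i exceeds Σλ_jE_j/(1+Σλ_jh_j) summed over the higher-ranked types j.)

2

Rank by E/h (J/s): F 3.91, B 1.2, G 0.314, H 0.0543. Include each in turn until the next type's E/h falls below the running intake rate.
Rate on top 1: 0.9736. B: 1.2 > 0.9736 → include.
Rate on top 2: 1.126. G: 0.314 < 1.126 → exclude; stop.
Optimal diet: F, B — 2 of 4 types.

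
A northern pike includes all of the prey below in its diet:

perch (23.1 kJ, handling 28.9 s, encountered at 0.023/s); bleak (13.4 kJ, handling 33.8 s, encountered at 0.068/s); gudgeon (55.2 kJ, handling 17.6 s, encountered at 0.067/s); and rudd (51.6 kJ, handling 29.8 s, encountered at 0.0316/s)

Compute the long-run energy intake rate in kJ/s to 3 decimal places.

R = Σλ_iE_i / (1 + Σλ_ih_i)
Numerator: 0.023×23.1 + 0.068×13.4 + 0.067×55.2 + 0.0316×51.6 = 6.771
Denominator: 1 + 0.023×28.9 + 0.068×33.8 + 0.067×17.6 + 0.0316×29.8 = 6.084
R = 6.771/6.084 = 1.113 kJ/s

1.113 kJ/s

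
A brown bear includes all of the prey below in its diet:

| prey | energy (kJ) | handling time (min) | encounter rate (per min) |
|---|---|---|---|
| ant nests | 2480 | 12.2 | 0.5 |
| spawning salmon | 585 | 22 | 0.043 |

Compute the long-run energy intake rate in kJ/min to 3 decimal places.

157.240 kJ/min

R = Σλ_iE_i / (1 + Σλ_ih_i)
Numerator: 0.5×2480 + 0.043×585 = 1265
Denominator: 1 + 0.5×12.2 + 0.043×22 = 8.046
R = 1265/8.046 = 157.2 kJ/min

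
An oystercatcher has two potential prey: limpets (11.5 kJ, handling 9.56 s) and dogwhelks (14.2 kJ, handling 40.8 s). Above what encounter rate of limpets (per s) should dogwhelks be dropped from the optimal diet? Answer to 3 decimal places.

At the threshold, the rate on limpets alone equals the profitability of dogwhelks: λ·11.5/(1 + λ·9.56) = 14.2/40.8 = 0.348.
Rearranging, λ(11.5 − 0.348×9.56) = 0.348, so λ = 0.348/8.173 = 0.04259 per s.

0.043 per s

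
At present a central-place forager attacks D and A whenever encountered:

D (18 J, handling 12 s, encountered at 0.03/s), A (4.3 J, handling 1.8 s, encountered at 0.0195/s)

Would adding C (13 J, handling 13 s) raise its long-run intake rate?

Yes

Intake rate on the current diet: R = (0.03×18 + 0.0195×4.3) / (1 + 0.03×12 + 0.0195×1.8) = 0.6239/1.395 = 0.4472 J/s.
C: E/h = 13/13 = 1 J/s.
1 > 0.4472, so adding C raises the average — include it.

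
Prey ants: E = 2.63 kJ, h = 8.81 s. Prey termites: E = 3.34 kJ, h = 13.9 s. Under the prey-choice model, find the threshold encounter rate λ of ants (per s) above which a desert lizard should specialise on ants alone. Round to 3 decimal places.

0.468 per s

At the threshold, the rate on ants alone equals the profitability of termites: λ·2.63/(1 + λ·8.81) = 3.34/13.9 = 0.2403.
Rearranging, λ(2.63 − 0.2403×8.81) = 0.2403, so λ = 0.2403/0.5131 = 0.4683 per s.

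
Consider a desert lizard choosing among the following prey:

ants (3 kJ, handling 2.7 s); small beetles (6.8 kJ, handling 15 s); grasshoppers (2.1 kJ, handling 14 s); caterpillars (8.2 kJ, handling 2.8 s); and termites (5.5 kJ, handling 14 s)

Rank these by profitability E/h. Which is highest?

In descending order of E/h:
caterpillars: 8.2/2.8 = 2.93 kJ/s
ants: 3/2.7 = 1.11 kJ/s
small beetles: 6.8/15 = 0.453 kJ/s
termites: 5.5/14 = 0.393 kJ/s
grasshoppers: 2.1/14 = 0.15 kJ/s

caterpillars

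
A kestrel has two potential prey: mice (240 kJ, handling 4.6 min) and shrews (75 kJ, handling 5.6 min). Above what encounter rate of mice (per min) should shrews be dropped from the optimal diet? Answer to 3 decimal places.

0.075 per min

The zero-one rule: include shrews iff E₂/h₂ > λE₁/(1+λh₁). Equality gives the switch point.
λE₁h₂ = E₂ + λE₂h₁ ⇒ λ = E₂/(E₁h₂ − E₂h₁) = 75/(1344 − 345) = 0.07508 per min.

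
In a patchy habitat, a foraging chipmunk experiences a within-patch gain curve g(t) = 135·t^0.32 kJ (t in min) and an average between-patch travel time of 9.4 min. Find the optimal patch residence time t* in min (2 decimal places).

4.42 min

Optimal t* satisfies g'(t*) = g(t*)/(T + t*).
g'(t) = 0.32·135·t^-0.68. Setting 0.32·135·t^-0.68 = 135·t^0.32/(9.4+t) gives 0.32(9.4+t) = t, so 0.68·t = 0.32×9.4.
t* = 0.32×9.4/0.68 = 4.424 min.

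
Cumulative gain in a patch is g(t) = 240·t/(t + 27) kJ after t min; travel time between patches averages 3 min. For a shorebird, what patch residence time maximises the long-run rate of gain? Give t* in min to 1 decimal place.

Maximise g(t)/(T+t): set derivative to zero → g'(t)(T+t) = g(t).
g'(t) = 240·27/(t + 27)². Setting 240·27/(t+27)² = 240t/[(t+27)(3+t)] gives 27(3+t) = t(t+27), so t² = 27×3 = 81.
t* = √81 = 9 min.

9.0 min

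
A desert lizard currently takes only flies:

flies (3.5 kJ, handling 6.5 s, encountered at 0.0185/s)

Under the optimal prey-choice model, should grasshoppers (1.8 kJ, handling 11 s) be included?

Yes

Intake rate on the current diet: R = (0.0185×3.5) / (1 + 0.0185×6.5) = 0.06475/1.12 = 0.0578 kJ/s.
Profitability of grasshoppers: 1.8/11 = 0.1636 kJ/s.
Since 0.1636 > R, including grasshoppers increases the long-run rate.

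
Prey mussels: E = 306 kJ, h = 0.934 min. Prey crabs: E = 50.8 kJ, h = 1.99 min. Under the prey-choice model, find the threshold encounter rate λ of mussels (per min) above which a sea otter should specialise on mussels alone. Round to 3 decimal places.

0.090 per min

Drop crabs once their profitability E₂/h₂ falls below the rate achievable on mussels alone: E₂/h₂ = λE₁/(1 + λh₁).
Solve for λ: λE₁h₂ = E₂(1 + λh₁) → λ(E₁h₂ − E₂h₁) = E₂ → λ = E₂/(E₁h₂ − E₂h₁).
λ = 50.8/(306×1.99 − 50.8×0.934) = 50.8/561.5 = 0.09047 per min.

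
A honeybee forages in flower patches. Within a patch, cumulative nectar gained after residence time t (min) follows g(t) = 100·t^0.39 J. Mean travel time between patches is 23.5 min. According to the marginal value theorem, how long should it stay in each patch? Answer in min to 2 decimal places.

Maximise g(t)/(T+t): set derivative to zero → g'(t)(T+t) = g(t).
g'(t) = 0.39·100·t^-0.61. Setting 0.39·100·t^-0.61 = 100·t^0.39/(23.5+t) gives 0.39(23.5+t) = t, so 0.61·t = 0.39×23.5.
t* = 0.39×23.5/0.61 = 15.02 min.

15.02 min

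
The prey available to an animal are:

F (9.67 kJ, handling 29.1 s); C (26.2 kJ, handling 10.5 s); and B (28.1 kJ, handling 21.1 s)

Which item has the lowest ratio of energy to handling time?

F

In descending order of E/h:
C: 26.2/10.5 = 2.5 kJ/s
B: 28.1/21.1 = 1.33 kJ/s
F: 9.67/29.1 = 0.332 kJ/s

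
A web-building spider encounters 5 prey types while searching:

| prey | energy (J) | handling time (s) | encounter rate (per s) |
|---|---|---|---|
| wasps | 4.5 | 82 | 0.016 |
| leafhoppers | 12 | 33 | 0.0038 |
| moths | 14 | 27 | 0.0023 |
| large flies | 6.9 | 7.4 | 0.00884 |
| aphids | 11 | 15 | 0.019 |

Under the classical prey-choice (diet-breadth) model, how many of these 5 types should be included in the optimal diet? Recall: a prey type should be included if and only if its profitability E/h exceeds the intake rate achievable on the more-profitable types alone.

Rank by E/h (J/s): large flies 0.932, aphids 0.733, moths 0.519, leafhoppers 0.364, wasps 0.0549. Include each in turn until the next type's E/h falls below the running intake rate.
Rate on top 1: 0.05725. aphids: 0.733 > 0.05725 → include.
Rate on top 2: 0.1999. moths: 0.519 > 0.1999 → include.
Rate on top 3: 0.2139. leafhoppers: 0.364 > 0.2139 → include.
Rate on top 4: 0.2261. wasps: 0.0549 < 0.2261 → exclude; stop.
Optimal diet: large flies, aphids, moths, leafhoppers — 4 of 5 types.

4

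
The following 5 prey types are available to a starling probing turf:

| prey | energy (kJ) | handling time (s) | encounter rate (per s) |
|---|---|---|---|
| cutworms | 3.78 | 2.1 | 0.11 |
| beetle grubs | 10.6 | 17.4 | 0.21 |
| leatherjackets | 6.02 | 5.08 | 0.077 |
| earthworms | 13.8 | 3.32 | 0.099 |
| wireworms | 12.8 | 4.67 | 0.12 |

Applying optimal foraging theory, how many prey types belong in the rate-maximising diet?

Rank by E/h (kJ/s): earthworms 4.16, wireworms 2.74, cutworms 1.8, leatherjackets 1.19, beetle grubs 0.609. Include each in turn until the next type's E/h falls below the running intake rate.
Rate on top 1: 1.028. wireworms: 2.74 > 1.028 → include.
Rate on top 2: 1.536. cutworms: 1.8 > 1.536 → include.
Rate on top 3: 1.565. leatherjackets: 1.19 < 1.565 → exclude; stop.
Optimal diet: earthworms, wireworms, cutworms — 3 of 5 types.

3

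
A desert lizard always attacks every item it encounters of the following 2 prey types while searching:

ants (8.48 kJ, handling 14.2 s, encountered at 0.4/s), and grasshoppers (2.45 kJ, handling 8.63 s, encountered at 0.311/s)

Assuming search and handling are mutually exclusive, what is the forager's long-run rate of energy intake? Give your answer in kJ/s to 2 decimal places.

R = (0.4×8.48 + 0.311×2.45) / (1 + 0.4×14.2 + 0.311×8.63) = 4.154/9.364 = 0.4436 kJ/s.

0.44 kJ/s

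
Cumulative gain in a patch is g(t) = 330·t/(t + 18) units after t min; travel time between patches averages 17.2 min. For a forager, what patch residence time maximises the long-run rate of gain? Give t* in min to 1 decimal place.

By the marginal value theorem, leave when the instantaneous gain rate g'(t) equals the habitat-wide average g(t)/(T + t).
g'(t) = 330·18/(t + 18)². Setting 330·18/(t+18)² = 330t/[(t+18)(17.2+t)] gives 18(17.2+t) = t(t+18), so t² = 18×17.2 = 309.6.
t* = √309.6 = 17.6 min.

17.6 min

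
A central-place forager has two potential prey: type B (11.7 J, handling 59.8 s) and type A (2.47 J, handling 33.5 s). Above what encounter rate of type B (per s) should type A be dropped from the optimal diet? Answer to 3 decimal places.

At the threshold, the rate on type B alone equals the profitability of type A: λ·11.7/(1 + λ·59.8) = 2.47/33.5 = 0.07373.
Rearranging, λ(11.7 − 0.07373×59.8) = 0.07373, so λ = 0.07373/7.291 = 0.01011 per s.

0.010 per s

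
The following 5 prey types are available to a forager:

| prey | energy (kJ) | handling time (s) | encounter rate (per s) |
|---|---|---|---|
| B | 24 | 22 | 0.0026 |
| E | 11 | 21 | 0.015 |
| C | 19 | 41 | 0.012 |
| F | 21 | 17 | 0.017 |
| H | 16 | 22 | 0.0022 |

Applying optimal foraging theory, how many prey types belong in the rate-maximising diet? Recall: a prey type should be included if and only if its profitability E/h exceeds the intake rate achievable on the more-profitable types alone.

Rank by E/h (kJ/s): F 1.24, B 1.09, H 0.727, E 0.524, C 0.463. Include each in turn until the next type's E/h falls below the running intake rate.
Rate on top 1: 0.277. B: 1.09 > 0.277 → include.
Rate on top 2: 0.3115. H: 0.727 > 0.3115 → include.
Rate on top 3: 0.326. E: 0.524 > 0.326 → include.
Rate on top 4: 0.3624. C: 0.463 > 0.3624 → include.
Optimal diet: F, B, H, E, C — 5 of 5 types.

5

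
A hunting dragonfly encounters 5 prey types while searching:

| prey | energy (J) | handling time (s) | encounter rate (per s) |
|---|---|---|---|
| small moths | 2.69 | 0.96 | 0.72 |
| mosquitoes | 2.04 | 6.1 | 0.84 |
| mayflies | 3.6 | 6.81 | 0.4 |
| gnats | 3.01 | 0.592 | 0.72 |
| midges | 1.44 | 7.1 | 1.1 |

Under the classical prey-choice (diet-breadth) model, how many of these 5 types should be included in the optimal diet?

Profitabilities (E/h, J/s): gnats 5.08, small moths 2.8, mayflies 0.529, mosquitoes 0.334, midges 0.203. Add prey in this order while the next type's profitability exceeds the intake rate on those already taken.
Rate on top 1: 1.52. small moths: 2.8 > 1.52 → include.
Rate on top 2: 1.938. mayflies: 0.529 < 1.938 → exclude; stop.
Optimal diet: gnats, small moths — 2 of 5 types.

2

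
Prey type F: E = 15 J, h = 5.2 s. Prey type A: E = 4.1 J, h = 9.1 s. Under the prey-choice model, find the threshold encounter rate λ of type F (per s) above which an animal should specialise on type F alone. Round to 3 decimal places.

0.036 per s

At the threshold, the rate on type F alone equals the profitability of type A: λ·15/(1 + λ·5.2) = 4.1/9.1 = 0.4505.
Rearranging, λ(15 − 0.4505×5.2) = 0.4505, so λ = 0.4505/12.66 = 0.0356 per s.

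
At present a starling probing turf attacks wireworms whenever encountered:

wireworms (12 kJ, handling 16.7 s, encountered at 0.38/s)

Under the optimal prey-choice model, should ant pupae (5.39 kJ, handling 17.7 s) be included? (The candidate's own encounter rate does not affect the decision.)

No

Current rate: (0.38×12)/(1 + 0.38×16.7) = 0.6207 kJ/s.
ant pupae: E/h = 5.39/17.7 = 0.3045 kJ/s.
Since 0.3045 < R, time spent handling ant pupae is better spent searching.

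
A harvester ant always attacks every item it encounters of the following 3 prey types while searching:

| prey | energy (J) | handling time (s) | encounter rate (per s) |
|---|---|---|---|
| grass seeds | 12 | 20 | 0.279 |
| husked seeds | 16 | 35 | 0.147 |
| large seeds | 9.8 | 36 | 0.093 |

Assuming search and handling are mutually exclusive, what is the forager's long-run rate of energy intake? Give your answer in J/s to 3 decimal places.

0.439 J/s

R = Σλ_iE_i / (1 + Σλ_ih_i)
Numerator: 0.279×12 + 0.147×16 + 0.093×9.8 = 6.611
Denominator: 1 + 0.279×20 + 0.147×35 + 0.093×36 = 15.07
R = 6.611/15.07 = 0.4386 J/s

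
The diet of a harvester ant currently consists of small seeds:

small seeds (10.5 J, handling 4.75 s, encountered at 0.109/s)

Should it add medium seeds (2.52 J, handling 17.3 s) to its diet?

On small seeds alone, R = ΣλE/(1+Σλh) = 1.145/1.518 = 0.7541 J/s.
Profitability of medium seeds: 2.52/17.3 = 0.1457 J/s.
0.1457 < 0.7541, so adding medium seeds would lower the average — exclude it.

No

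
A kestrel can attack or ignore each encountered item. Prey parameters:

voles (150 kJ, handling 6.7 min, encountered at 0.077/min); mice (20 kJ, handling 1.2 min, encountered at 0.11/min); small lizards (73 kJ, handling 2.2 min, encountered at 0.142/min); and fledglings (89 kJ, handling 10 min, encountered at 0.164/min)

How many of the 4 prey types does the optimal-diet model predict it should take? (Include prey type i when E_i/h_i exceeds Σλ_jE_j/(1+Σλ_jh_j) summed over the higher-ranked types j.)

E/h in descending order: small lizards 33.2, voles 22.4, mice 16.7, fledglings 8.9 kJ/min. The optimal diet is the largest prefix of this list for which every included type satisfies E_i/h_i > R on the types above it.
Rate on top 1: 7.899. voles: 22.4 > 7.899 → include.
Rate on top 2: 11.99. mice: 16.7 > 11.99 → include.
Rate on top 3: 12.3. fledglings: 8.9 < 12.3 → exclude; stop.
Optimal diet: small lizards, voles, mice — 3 of 4 types.

3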